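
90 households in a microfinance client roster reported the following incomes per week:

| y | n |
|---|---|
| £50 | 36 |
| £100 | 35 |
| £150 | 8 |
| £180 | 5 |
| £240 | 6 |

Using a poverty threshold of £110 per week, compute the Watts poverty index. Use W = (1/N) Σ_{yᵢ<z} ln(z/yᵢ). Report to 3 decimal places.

Incomes under z: 36×£50, 35×£100 (q = 71 of N = 90).
Log shortfalls: ln(110/50) = 0.7885 (×36); ln(110/100) = 0.0953 (×35).
W = 31.720321 / 90 = 0.352.

0.352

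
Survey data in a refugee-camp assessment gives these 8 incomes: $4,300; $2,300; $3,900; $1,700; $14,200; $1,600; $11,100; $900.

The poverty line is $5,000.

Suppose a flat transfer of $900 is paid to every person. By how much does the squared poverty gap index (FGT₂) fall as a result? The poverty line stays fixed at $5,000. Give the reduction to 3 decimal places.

0.114

Before: below the line — $900, $1,600, $1,700, $2,300, $3,900, $4,300; squared poverty gap index (FGT₂) = 0.24125.
After the $900 transfer: below the line — $1,800, $2,500, $2,600, $3,200, $4,800; squared poverty gap index (FGT₂) = 0.12765.
Reduction = 0.24125 − 0.12765 = 0.114.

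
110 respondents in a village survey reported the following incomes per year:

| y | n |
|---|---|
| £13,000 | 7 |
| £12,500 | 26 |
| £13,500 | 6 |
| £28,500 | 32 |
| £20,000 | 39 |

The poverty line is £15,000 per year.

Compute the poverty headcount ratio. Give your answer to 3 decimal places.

0.355

39 of the 110 respondents have income below £15,000.
H = 39/110 = 0.355.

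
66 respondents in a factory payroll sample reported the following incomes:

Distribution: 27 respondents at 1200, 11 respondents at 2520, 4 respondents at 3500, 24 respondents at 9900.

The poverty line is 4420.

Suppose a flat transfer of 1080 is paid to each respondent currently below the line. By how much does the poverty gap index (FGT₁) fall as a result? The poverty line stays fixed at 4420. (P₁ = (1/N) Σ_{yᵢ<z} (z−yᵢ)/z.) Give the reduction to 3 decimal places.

Before: below the line — 27×1200, 11×2520, 4×3500; poverty gap index (FGT₁) = 0.38228.
After the 1080 transfer: below the line — 27×2280, 11×3600; poverty gap index (FGT₁) = 0.22899.
Reduction = 0.38228 − 0.22899 = 0.153.

0.153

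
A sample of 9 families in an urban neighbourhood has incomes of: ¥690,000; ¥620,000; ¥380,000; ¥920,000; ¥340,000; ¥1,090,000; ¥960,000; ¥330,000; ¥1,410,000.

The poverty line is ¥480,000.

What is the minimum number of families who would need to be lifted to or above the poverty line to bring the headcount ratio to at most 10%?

Currently q = 3 of N = 9 are below the line (H = 0.333).
A headcount ratio of at most 10% allows at most ⌊0.10 × 9⌋ = 0 poor families.
So at least 3 − 0 = 3 must be lifted.

3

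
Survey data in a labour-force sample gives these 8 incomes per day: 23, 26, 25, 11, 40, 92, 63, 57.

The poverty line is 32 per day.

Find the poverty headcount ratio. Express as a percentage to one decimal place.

50.0%

4 of the 8 families have income below 32.
H = 4/8 = 50.0%.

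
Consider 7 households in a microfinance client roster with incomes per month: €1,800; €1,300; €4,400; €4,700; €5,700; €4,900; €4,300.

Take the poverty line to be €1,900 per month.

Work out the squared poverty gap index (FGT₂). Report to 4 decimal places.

Incomes under z: €1,300, €1,800 (q = 2 of N = 7).
Relative gaps: (1900−1300)/1900 = 0.3158; (1900−1800)/1900 = 0.0526.
Squared: 0.0997; 0.0028.
Sum = 0.102493; P₂ = 0.102493 / 7 = 0.0146.

0.0146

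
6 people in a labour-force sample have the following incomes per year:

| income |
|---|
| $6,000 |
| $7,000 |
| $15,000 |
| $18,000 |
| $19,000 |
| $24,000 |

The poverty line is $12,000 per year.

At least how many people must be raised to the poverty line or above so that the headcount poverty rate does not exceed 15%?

2

Currently q = 2 of N = 6 are below the line (H = 0.333).
A headcount ratio of at most 15% allows at most ⌊0.15 × 6⌋ = 0 poor people.
So at least 2 − 0 = 2 must be lifted.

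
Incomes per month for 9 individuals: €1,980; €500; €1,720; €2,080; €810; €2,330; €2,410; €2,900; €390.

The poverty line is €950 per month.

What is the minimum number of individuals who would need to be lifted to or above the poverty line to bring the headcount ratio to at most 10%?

3

3 of the 9 individuals are poor, so H = 3/9 = 0.333.
A headcount ratio of at most 10% allows at most ⌊0.10 × 9⌋ = 0 poor individuals.
So at least 3 − 0 = 3 must be lifted.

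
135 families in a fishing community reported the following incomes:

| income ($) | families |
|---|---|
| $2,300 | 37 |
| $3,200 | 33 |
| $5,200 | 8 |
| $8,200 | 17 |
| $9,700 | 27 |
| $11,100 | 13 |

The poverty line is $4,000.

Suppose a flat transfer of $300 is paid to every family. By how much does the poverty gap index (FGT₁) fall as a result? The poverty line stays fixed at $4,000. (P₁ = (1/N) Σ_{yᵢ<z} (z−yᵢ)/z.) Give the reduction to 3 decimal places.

0.039

Before: below the line — 37×$2,300, 33×$3,200; poverty gap index (FGT₁) = 0.16537.
After the $300 transfer: below the line — 37×$2,600, 33×$3,500; poverty gap index (FGT₁) = 0.12648.
Reduction = 0.16537 − 0.12648 = 0.039.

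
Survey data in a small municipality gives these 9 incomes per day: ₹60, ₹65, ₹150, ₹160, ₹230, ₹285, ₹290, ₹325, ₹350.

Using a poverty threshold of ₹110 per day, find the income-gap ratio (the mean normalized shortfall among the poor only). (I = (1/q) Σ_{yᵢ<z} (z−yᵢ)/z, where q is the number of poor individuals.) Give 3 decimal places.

0.432

Below z: ₹60, ₹65 (q = 2 of N = 9).
Shortfall ratios (z−y)/z: 0.4545, 0.4091; sum = 0.863636.
The income-gap ratio divides by q (the poor only): 0.863636 / 2 = 0.432.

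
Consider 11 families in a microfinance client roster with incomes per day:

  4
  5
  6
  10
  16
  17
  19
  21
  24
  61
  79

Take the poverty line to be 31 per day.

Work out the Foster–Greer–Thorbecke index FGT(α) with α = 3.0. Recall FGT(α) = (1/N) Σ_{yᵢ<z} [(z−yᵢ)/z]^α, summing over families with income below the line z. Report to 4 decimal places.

0.2177

Incomes under z: 4, 5, 6, 10, 16, 17, 19, 21, 24 (q = 9 of N = 11).
Shortfall ratios: (31−4)/31 = 0.8710; (31−5)/31 = 0.8387; (31−6)/31 = 0.8065; (31−10)/31 = 0.6774; (31−16)/31 = 0.4839; (31−17)/31 = 0.4516; (31−19)/31 = 0.3871; (31−21)/31 = 0.3226; (31−24)/31 = 0.2258.
Raised to α = 3.0: 0.66070; 0.58998; 0.52449; 0.31087; 0.11329; 0.09211; 0.05800; 0.03357; 0.01151.
Sum = 2.394515; FGT(3.0) = 2.394515 / 11 = 0.2177.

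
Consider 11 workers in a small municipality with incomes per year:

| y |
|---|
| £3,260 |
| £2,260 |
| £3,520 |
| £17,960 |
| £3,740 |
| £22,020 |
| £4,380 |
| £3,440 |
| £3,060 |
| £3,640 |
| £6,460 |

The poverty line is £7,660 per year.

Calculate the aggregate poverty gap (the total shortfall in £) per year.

Poor units: £2,260, £3,060, £3,260, £3,440, £3,520, £3,640, £3,740, £4,380, £6,460 (q = 9 of N = 11).
Individual gaps: 7660−2260 = 5400; 7660−3060 = 4600; 7660−3260 = 4400; 7660−3440 = 4220; 7660−3520 = 4140; 7660−3640 = 4020; 7660−3740 = 3920; 7660−4380 = 3280; 7660−6460 = 1200.
Aggregate gap = £35,180.

£35,180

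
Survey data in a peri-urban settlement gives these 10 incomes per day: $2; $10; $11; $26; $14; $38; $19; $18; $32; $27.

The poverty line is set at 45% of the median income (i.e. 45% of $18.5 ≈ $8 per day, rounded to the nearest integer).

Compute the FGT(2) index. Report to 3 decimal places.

Below the line: $2 (q = 1 of N = 10).
Relative gaps: (8−2)/8 = 0.7500.
Squared: 0.5625.
Sum = 0.562500; P₂ = 0.562500 / 10 = 0.056.

0.056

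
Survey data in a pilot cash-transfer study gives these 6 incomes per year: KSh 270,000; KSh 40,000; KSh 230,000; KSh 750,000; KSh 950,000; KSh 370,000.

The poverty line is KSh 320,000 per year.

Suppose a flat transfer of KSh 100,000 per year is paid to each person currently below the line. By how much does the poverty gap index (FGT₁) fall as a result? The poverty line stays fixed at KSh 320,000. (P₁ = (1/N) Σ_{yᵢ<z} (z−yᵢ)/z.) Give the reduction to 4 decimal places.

Before: below the line — KSh 40,000, KSh 230,000, KSh 270,000; poverty gap index (FGT₁) = 0.218750.
After the KSh 100,000 transfer: below the line — KSh 140,000; poverty gap index (FGT₁) = 0.093750.
Reduction = 0.218750 − 0.093750 = 0.1250.

0.1250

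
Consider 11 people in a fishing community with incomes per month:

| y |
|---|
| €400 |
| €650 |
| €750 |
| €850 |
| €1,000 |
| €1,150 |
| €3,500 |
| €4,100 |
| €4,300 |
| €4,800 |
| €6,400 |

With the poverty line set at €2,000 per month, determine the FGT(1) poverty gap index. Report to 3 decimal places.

0.327

Below the line: €400, €650, €750, €850, €1,000, €1,150 (q = 6 of N = 11).
Relative gaps: (2000−400)/2000 = 0.8000; (2000−650)/2000 = 0.6750; (2000−750)/2000 = 0.6250; (2000−850)/2000 = 0.5750; (2000−1000)/2000 = 0.5000; (2000−1150)/2000 = 0.4250.
Sum of shortfalls = 3.600000; P₁ averages over all N: 3.600000 / 11 = 0.327.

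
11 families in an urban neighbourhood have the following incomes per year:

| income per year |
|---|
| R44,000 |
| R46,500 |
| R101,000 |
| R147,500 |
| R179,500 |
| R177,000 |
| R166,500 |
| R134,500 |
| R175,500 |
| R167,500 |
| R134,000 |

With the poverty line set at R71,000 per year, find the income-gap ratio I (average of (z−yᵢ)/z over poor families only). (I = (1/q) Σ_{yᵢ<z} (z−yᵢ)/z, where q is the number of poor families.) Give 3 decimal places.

0.363

Poor units: R44,000, R46,500 (q = 2 of N = 11).
Relative gaps: 0.3803, 0.3451; sum = 0.725352.
The income-gap ratio divides by q (the poor only): 0.725352 / 2 = 0.363.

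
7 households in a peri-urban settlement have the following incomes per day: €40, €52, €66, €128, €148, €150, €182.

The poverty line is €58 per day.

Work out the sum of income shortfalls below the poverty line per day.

€24

Below z: €40, €52 (q = 2 of N = 7).
Individual gaps: 58−40 = 18; 58−52 = 6.
Aggregate gap = €24.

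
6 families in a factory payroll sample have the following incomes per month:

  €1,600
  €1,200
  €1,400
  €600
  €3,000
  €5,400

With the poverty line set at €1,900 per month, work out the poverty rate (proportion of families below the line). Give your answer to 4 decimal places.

0.6667

4 of the 6 families have income below €1,900.
H = 4/6 = 0.6667.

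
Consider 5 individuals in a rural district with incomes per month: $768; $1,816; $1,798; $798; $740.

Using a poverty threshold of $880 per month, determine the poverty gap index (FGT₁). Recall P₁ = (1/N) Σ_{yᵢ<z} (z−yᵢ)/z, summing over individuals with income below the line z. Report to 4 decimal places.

Incomes under z: $740, $768, $798 (q = 3 of N = 5).
Normalized shortfalls: (880−740)/880 = 0.1591; (880−768)/880 = 0.1273; (880−798)/880 = 0.0932.
Σ = 0.379545. Dividing by the full population N = 5 gives P₁ = 0.0759.

0.0759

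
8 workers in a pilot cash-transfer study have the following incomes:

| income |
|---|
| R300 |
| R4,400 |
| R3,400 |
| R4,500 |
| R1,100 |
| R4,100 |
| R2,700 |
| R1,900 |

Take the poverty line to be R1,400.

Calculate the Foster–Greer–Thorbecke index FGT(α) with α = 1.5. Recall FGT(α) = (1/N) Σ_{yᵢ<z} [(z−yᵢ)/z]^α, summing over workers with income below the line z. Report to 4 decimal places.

0.0995

Below z: R300, R1,100 (q = 2 of N = 8).
Gap ratios (z−y)/z: (1400−300)/1400 = 0.7857; (1400−1100)/1400 = 0.2143.
Raised to α = 1.5: 0.69646; 0.09920.
Sum = 0.795656; FGT(1.5) = 0.795656 / 8 = 0.0995.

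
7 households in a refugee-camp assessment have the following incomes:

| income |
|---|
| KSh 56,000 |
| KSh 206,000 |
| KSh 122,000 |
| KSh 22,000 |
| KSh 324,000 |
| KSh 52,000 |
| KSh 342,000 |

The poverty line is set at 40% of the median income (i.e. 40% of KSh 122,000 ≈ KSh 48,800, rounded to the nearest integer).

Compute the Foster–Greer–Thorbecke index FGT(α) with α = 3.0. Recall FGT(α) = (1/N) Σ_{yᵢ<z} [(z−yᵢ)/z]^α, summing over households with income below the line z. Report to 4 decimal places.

0.0237

Poor units: KSh 22,000 (q = 1 of N = 7).
Gap ratios (z−y)/z: (48800−22000)/48800 = 0.5492.
Raised to α = 3.0: 0.16563.
Sum = 0.165632; FGT(3.0) = 0.165632 / 7 = 0.0237.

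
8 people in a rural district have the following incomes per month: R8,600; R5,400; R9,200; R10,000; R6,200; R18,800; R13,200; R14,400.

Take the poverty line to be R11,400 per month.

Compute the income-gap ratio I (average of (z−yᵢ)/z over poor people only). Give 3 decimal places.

0.309

Incomes under z: R5,400, R6,200, R8,600, R9,200, R10,000 (q = 5 of N = 8).
Shortfall ratios (z−y)/z: 0.5263, 0.4561, 0.2456, 0.1930, 0.1228; sum = 1.543860.
The income-gap ratio divides by q (the poor only): 1.543860 / 5 = 0.309.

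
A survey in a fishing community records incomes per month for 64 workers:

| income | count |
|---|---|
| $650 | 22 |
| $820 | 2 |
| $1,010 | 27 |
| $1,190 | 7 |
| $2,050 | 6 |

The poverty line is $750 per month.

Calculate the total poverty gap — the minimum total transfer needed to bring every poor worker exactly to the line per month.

Poor units: 22×$650 (q = 22 of N = 64).
Individual gaps: 22×(750−650) = 2200.
Aggregate gap = $2,200.

$2,200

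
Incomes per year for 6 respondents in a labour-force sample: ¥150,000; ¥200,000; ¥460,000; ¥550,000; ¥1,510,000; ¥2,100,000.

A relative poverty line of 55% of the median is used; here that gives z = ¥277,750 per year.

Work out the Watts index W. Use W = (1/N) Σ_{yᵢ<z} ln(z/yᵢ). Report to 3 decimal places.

0.157

Poor units: ¥150,000, ¥200,000 (q = 2 of N = 6).
Log gaps: ln(277750/150000) = 0.6161; ln(277750/200000) = 0.3284.
W = 0.944490 / 6 = 0.157.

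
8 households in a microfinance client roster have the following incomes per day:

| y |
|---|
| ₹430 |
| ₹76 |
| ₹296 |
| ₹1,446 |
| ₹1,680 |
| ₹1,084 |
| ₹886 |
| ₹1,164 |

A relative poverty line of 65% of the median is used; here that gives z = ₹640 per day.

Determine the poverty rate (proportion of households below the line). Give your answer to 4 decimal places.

0.3750

3 of the 8 households have income below ₹640.
H = 3/8 = 0.3750.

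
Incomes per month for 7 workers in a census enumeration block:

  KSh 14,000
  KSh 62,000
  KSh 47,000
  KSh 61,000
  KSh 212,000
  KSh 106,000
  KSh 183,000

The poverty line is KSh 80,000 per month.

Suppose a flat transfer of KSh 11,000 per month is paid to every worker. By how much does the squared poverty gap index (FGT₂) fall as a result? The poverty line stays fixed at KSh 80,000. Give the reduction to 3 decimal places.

Before: below the line — KSh 14,000, KSh 47,000, KSh 61,000, KSh 62,000; squared poverty gap index (FGT₂) = 0.13683.
After the KSh 11,000 transfer: below the line — KSh 25,000, KSh 58,000, KSh 72,000, KSh 73,000; squared poverty gap index (FGT₂) = 0.08085.
Reduction = 0.13683 − 0.08085 = 0.056.

0.056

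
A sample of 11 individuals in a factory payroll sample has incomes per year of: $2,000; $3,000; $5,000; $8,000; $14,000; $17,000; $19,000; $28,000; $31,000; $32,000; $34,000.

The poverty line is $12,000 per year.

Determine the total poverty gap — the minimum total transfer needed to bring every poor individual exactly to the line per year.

$30,000

Below z: $2,000, $3,000, $5,000, $8,000 (q = 4 of N = 11).
Individual gaps: 12000−2000 = 10000; 12000−3000 = 9000; 12000−5000 = 7000; 12000−8000 = 4000.
Aggregate gap = $30,000.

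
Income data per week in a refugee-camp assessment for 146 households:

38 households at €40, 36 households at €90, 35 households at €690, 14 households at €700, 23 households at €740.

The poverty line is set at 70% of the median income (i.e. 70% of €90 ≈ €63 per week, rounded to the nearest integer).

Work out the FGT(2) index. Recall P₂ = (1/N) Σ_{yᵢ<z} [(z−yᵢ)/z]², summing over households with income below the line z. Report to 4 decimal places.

0.0347

Below z: 38×€40 (q = 38 of N = 146).
Shortfall ratios: (63−40)/63 = 0.3651 (×38).
Squared: 0.1333 (×38).
Sum = 5.064752; P₂ = 5.064752 / 146 = 0.0347.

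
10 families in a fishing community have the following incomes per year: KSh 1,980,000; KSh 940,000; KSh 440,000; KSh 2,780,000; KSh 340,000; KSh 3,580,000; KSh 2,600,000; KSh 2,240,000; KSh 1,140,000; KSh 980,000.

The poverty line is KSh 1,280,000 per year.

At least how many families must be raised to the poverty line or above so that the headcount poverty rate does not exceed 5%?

5 of the 10 families are poor, so H = 5/10 = 0.500.
A headcount ratio of at most 5% allows at most ⌊0.05 × 10⌋ = 0 poor families.
So at least 5 − 0 = 5 must be lifted.

5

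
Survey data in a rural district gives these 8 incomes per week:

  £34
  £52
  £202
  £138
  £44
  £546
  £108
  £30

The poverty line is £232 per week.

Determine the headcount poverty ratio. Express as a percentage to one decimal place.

7 of the 8 families have income below £232.
H = 7/8 = 87.5%.

87.5%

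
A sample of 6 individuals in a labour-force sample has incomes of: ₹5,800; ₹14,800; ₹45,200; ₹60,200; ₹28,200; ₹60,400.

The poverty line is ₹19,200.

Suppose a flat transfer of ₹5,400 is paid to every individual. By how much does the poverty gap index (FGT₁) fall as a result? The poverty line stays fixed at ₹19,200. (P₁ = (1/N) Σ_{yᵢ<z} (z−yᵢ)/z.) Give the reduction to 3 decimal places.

0.085

Before: below the line — ₹5,800, ₹14,800; poverty gap index (FGT₁) = 0.15451.
After the ₹5,400 transfer: below the line — ₹11,200; poverty gap index (FGT₁) = 0.06944.
Reduction = 0.15451 − 0.06944 = 0.085.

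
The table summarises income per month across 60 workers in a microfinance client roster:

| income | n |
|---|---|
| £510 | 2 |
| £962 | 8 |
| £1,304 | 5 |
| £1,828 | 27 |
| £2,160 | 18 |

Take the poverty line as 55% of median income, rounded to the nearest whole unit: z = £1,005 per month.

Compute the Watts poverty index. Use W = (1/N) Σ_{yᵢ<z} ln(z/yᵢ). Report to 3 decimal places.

0.028

Poor units: 2×£510, 8×£962 (q = 10 of N = 60).
Log shortfalls: ln(1005/510) = 0.6783 (×2); ln(1005/962) = 0.0437 (×8).
W = 1.706491 / 60 = 0.028.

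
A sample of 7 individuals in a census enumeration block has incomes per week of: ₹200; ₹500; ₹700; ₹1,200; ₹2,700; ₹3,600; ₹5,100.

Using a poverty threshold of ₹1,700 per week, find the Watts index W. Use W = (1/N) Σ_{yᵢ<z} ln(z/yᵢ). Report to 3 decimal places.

0.657

Poor units: ₹200, ₹500, ₹700, ₹1,200 (q = 4 of N = 7).
Log gaps: ln(1700/200) = 2.1401; ln(1700/500) = 1.2238; ln(1700/700) = 0.8873; ln(1700/1200) = 0.3483.
W = 4.599451 / 7 = 0.657.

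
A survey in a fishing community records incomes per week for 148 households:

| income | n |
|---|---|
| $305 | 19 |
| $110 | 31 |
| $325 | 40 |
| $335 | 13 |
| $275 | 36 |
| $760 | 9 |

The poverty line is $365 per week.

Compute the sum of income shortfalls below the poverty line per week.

$14,275

Poor units: 31×$110, 36×$275, 19×$305, 40×$325, 13×$335 (q = 139 of N = 148).
Individual gaps: 31×(365−110) = 7905; 36×(365−275) = 3240; 19×(365−305) = 1140; 40×(365−325) = 1600; 13×(365−335) = 390.
Aggregate gap = $14,275.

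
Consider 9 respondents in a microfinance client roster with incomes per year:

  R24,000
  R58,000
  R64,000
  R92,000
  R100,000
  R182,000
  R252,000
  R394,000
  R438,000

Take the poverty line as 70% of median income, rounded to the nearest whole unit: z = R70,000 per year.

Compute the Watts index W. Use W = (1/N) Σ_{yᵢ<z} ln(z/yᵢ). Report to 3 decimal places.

0.150

Below the line: R24,000, R58,000, R64,000 (q = 3 of N = 9).
Log gaps: ln(70000/24000) = 1.0704; ln(70000/58000) = 0.1881; ln(70000/64000) = 0.0896.
W = 1.348106 / 9 = 0.150.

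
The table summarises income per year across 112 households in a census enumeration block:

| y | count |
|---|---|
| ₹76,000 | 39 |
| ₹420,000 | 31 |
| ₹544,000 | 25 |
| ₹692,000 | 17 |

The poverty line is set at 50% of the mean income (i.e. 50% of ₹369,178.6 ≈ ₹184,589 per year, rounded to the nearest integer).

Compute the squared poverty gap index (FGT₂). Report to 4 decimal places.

Incomes under z: 39×₹76,000 (q = 39 of N = 112).
Normalized shortfalls: (184589−76000)/184589 = 0.5883 (×39).
Squared: 0.3461 (×39).
Sum = 13.496608; P₂ = 13.496608 / 112 = 0.1205.

0.1205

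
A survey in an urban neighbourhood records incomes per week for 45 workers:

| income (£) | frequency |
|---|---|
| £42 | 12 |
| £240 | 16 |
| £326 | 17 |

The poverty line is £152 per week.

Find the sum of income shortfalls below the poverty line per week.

Poor units: 12×£42 (q = 12 of N = 45).
Individual gaps: 12×(152−42) = 1320.
Aggregate gap = £1,320.

£1,320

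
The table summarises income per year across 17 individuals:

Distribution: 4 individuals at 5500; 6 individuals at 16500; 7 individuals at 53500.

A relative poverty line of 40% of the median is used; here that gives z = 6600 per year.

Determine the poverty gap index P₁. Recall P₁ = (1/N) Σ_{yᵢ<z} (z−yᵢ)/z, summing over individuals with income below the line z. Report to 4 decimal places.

Incomes under z: 4×5500 (q = 4 of N = 17).
Gap ratios (z−y)/z: (6600−5500)/6600 = 0.1667 (×4).
Σ = 0.666667. Dividing by the full population N = 17 gives P₁ = 0.0392.

0.0392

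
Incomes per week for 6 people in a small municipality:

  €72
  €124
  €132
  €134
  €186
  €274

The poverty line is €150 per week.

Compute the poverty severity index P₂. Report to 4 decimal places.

0.0544

Below the line: €72, €124, €132, €134 (q = 4 of N = 6).
Shortfall ratios: (150−72)/150 = 0.5200; (150−124)/150 = 0.1733; (150−132)/150 = 0.1200; (150−134)/150 = 0.1067.
Squared: 0.2704; 0.0300; 0.0144; 0.0114.
Sum = 0.326222; P₂ = 0.326222 / 6 = 0.0544.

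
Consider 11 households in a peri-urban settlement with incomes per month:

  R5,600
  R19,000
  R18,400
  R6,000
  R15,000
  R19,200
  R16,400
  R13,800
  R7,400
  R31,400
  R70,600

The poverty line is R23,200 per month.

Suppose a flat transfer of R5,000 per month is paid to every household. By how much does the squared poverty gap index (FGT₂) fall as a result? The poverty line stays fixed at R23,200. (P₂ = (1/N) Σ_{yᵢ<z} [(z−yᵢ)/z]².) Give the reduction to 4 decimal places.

Before: below the line — R5,600, R6,000, R7,400, R13,800, R15,000, R16,400, R18,400, R19,000, R19,200; squared poverty gap index (FGT₂) = 0.188115.
After the R5,000 transfer: below the line — R10,600, R11,000, R12,400, R18,800, R20,000, R21,400; squared poverty gap index (FGT₂) = 0.077201.
Reduction = 0.188115 − 0.077201 = 0.1109.

0.1109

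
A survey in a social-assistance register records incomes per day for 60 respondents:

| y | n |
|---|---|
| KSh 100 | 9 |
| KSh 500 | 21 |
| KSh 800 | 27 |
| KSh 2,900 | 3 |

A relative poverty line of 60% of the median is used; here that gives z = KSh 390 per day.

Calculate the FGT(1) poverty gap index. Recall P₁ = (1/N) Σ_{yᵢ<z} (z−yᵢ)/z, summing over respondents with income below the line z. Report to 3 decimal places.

0.112

Below z: 9×KSh 100 (q = 9 of N = 60).
Shortfall ratios: (390−100)/390 = 0.7436 (×9).
Σ = 6.692308. Dividing by the full population N = 60 gives P₁ = 0.112.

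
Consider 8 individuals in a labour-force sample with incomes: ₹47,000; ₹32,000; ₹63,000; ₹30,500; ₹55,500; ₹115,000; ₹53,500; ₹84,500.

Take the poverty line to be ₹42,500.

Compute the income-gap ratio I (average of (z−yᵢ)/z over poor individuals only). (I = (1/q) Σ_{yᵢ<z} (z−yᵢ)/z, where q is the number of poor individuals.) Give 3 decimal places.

0.265

Incomes under z: ₹30,500, ₹32,000 (q = 2 of N = 8).
Relative gaps: 0.2824, 0.2471; sum = 0.529412.
The income-gap ratio divides by q (the poor only): 0.529412 / 2 = 0.265.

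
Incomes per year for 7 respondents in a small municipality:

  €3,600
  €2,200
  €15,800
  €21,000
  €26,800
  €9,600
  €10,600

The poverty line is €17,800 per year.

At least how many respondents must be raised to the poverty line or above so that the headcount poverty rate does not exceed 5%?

5

5 of the 7 respondents are poor, so H = 5/7 = 0.714.
A headcount ratio of at most 5% allows at most ⌊0.05 × 7⌋ = 0 poor respondents.
So at least 5 − 0 = 5 must be lifted.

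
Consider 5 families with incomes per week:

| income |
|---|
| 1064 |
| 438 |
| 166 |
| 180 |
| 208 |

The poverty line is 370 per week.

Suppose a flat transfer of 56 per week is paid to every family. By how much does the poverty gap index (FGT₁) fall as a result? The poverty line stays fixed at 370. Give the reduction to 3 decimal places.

0.091

Before: below the line — 166, 180, 208; poverty gap index (FGT₁) = 0.30054.
After the 56 transfer: below the line — 222, 236, 264; poverty gap index (FGT₁) = 0.20973.
Reduction = 0.30054 − 0.20973 = 0.091.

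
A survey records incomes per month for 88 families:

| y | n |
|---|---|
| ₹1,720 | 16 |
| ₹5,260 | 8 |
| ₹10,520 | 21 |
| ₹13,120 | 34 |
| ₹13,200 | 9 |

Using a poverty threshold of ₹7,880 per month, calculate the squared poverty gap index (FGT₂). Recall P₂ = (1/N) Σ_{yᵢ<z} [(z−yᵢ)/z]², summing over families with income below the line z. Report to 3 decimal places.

0.121

Below z: 16×₹1,720, 8×₹5,260 (q = 24 of N = 88).
Normalized shortfalls: (7880−1720)/7880 = 0.7817 (×16); (7880−5260)/7880 = 0.3325 (×8).
Squared: 0.6111 (×16); 0.1105 (×8).
Sum = 10.661908; P₂ = 10.661908 / 88 = 0.121.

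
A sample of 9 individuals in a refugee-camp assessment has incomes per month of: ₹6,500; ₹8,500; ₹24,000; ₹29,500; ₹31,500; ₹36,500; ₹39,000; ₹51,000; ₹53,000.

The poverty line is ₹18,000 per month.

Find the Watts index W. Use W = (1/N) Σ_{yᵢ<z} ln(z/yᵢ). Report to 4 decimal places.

0.1965

Below z: ₹6,500, ₹8,500 (q = 2 of N = 9).
Log shortfalls: ln(18000/6500) = 1.0186; ln(18000/8500) = 0.7503.
W = 1.768875 / 9 = 0.1965.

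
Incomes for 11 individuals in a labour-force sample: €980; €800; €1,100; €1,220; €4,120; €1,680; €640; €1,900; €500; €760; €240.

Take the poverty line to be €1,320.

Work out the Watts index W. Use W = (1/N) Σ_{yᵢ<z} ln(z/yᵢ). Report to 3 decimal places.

Below the line: €240, €500, €640, €760, €800, €980, €1,100, €1,220 (q = 8 of N = 11).
Log gaps: ln(1320/240) = 1.7047; ln(1320/500) = 0.9708; ln(1320/640) = 0.7239; ln(1320/760) = 0.5521; ln(1320/800) = 0.5008; ln(1320/980) = 0.2978; ln(1320/1100) = 0.1823; ln(1320/1220) = 0.0788.
W = 5.011227 / 11 = 0.456.

0.456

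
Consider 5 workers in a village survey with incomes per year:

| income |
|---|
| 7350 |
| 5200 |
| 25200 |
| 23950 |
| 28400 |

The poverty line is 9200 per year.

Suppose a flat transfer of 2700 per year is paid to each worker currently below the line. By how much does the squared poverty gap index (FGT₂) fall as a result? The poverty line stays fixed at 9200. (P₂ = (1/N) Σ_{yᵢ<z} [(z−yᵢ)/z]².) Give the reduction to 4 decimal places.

Before: below the line — 5200, 7350; squared poverty gap index (FGT₂) = 0.045894.
After the 2700 transfer: below the line — 7900; squared poverty gap index (FGT₂) = 0.003993.
Reduction = 0.045894 − 0.003993 = 0.0419.

0.0419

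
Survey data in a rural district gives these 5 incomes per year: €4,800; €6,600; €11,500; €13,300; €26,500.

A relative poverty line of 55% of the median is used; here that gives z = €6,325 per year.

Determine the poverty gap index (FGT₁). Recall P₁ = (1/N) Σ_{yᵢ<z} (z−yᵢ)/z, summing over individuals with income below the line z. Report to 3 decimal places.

Poor units: €4,800 (q = 1 of N = 5).
Normalized shortfalls: (6325−4800)/6325 = 0.2411.
Σ = 0.241107. Dividing by the full population N = 5 gives P₁ = 0.048.

0.048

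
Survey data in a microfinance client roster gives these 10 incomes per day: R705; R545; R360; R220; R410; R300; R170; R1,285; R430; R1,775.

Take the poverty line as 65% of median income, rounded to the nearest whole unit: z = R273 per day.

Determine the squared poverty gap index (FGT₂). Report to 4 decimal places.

Below the line: R170, R220 (q = 2 of N = 10).
Gap ratios (z−y)/z: (273−170)/273 = 0.3773; (273−220)/273 = 0.1941.
Squared: 0.1423; 0.0377.
Sum = 0.180037; P₂ = 0.180037 / 10 = 0.0180.

0.0180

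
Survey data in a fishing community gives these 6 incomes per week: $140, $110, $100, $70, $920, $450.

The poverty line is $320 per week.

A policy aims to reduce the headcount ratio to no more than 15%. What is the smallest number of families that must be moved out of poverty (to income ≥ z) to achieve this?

4

4 of the 6 families are poor, so H = 4/6 = 0.667.
A headcount ratio of at most 15% allows at most ⌊0.15 × 6⌋ = 0 poor families.
So at least 4 − 0 = 4 must be lifted.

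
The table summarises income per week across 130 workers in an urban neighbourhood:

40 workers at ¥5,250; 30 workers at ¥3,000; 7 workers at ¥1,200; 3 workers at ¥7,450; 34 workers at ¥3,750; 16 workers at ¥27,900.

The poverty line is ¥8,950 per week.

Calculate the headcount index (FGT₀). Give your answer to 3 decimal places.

0.877

114 of the 130 workers have income below ¥8,950.
H = 114/130 = 0.877.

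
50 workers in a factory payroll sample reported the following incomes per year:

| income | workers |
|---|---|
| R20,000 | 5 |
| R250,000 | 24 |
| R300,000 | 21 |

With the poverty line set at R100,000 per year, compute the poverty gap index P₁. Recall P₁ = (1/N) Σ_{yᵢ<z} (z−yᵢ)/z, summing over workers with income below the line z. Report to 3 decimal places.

0.080

Incomes under z: 5×R20,000 (q = 5 of N = 50).
Normalized shortfalls: (100000−20000)/100000 = 0.8000 (×5).
Sum of shortfalls = 4.000000; P₁ averages over all N: 4.000000 / 50 = 0.080.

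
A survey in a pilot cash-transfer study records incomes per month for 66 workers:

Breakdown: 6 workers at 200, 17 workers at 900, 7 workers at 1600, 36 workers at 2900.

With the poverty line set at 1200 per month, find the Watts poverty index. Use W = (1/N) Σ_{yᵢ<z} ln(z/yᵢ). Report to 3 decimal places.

0.237

Incomes under z: 6×200, 17×900 (q = 23 of N = 66).
Log gaps: ln(1200/200) = 1.7918 (×6); ln(1200/900) = 0.2877 (×17).
W = 15.641152 / 66 = 0.237.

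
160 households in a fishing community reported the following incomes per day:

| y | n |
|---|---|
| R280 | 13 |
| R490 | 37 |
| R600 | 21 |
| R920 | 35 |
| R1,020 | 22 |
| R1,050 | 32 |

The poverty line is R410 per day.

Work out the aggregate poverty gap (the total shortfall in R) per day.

R1,690

Below z: 13×R280 (q = 13 of N = 160).
Individual gaps: 13×(410−280) = 1690.
Aggregate gap = R1,690.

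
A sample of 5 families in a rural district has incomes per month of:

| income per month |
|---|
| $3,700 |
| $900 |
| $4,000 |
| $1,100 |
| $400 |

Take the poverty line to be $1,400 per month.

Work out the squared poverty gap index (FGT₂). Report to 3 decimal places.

0.137

Incomes under z: $400, $900, $1,100 (q = 3 of N = 5).
Gap ratios (z−y)/z: (1400−400)/1400 = 0.7143; (1400−900)/1400 = 0.3571; (1400−1100)/1400 = 0.2143.
Squared: 0.5102; 0.1276; 0.0459.
Sum = 0.683673; P₂ = 0.683673 / 5 = 0.137.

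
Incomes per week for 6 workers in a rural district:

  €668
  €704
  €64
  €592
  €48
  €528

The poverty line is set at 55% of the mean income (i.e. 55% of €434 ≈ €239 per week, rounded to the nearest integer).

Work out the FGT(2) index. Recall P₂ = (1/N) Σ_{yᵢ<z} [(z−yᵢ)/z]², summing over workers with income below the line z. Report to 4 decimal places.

Incomes under z: €48, €64 (q = 2 of N = 6).
Normalized shortfalls: (239−48)/239 = 0.7992; (239−64)/239 = 0.7322.
Squared: 0.6387; 0.5361.
Sum = 1.174804; P₂ = 1.174804 / 6 = 0.1958.

0.1958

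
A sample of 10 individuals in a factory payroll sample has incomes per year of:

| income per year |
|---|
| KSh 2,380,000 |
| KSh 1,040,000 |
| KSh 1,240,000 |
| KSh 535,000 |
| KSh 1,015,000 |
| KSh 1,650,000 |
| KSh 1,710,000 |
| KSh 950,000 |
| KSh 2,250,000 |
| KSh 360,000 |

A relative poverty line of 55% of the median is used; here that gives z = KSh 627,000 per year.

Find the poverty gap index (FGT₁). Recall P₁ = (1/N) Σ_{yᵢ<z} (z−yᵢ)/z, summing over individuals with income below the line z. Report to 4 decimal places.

Poor units: KSh 360,000, KSh 535,000 (q = 2 of N = 10).
Shortfall ratios: (627000−360000)/627000 = 0.4258; (627000−535000)/627000 = 0.1467.
Sum of shortfalls = 0.572568; P₁ averages over all N: 0.572568 / 10 = 0.0573.

0.0573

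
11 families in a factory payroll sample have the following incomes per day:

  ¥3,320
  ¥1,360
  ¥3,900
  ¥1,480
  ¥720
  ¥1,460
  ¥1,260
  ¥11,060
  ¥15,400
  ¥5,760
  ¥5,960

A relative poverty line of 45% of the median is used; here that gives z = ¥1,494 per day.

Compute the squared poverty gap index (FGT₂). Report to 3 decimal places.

0.027

Incomes under z: ¥720, ¥1,260, ¥1,360, ¥1,460, ¥1,480 (q = 5 of N = 11).
Gap ratios (z−y)/z: (1494−720)/1494 = 0.5181; (1494−1260)/1494 = 0.1566; (1494−1360)/1494 = 0.0897; (1494−1460)/1494 = 0.0228; (1494−1480)/1494 = 0.0094.
Squared: 0.2684; 0.0245; 0.0080; 0.0005; 0.0001.
Sum = 0.301581; P₂ = 0.301581 / 11 = 0.027.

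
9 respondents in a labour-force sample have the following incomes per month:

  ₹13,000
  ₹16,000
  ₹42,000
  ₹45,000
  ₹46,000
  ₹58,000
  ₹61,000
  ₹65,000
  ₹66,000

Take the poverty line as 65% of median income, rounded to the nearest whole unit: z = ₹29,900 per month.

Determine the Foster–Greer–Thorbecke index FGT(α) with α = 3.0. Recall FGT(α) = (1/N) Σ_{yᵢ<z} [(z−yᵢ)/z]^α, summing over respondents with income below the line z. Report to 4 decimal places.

0.0312

Incomes under z: ₹13,000, ₹16,000 (q = 2 of N = 9).
Gap ratios (z−y)/z: (29900−13000)/29900 = 0.5652; (29900−16000)/29900 = 0.4649.
Raised to α = 3.0: 0.18057; 0.10047.
Sum = 0.281039; FGT(3.0) = 0.281039 / 9 = 0.0312.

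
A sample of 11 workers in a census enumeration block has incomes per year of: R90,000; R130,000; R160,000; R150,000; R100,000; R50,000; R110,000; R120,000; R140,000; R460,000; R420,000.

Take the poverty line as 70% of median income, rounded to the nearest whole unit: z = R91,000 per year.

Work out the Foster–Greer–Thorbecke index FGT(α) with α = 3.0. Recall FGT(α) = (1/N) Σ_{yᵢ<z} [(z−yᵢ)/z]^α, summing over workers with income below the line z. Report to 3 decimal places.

0.008

Poor units: R50,000, R90,000 (q = 2 of N = 11).
Gap ratios (z−y)/z: (91000−50000)/91000 = 0.4505; (91000−90000)/91000 = 0.0110.
Raised to α = 3.0: 0.09146; 0.00000.
Sum = 0.091461; FGT(3.0) = 0.091461 / 11 = 0.008.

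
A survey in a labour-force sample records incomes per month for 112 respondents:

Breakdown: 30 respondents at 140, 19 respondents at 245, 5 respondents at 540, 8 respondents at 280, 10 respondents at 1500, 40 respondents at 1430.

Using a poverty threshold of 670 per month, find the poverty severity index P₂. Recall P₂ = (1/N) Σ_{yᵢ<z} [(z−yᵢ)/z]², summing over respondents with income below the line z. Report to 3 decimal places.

Below z: 30×140, 19×245, 8×280, 5×540 (q = 62 of N = 112).
Relative gaps: (670−140)/670 = 0.7910 (×30); (670−245)/670 = 0.6343 (×19); (670−280)/670 = 0.5821 (×8); (670−540)/670 = 0.1940 (×5).
Squared: 0.6258 (×30); 0.4024 (×19); 0.3388 (×8); 0.0376 (×5).
Sum = 29.316496; P₂ = 29.316496 / 112 = 0.262.

0.262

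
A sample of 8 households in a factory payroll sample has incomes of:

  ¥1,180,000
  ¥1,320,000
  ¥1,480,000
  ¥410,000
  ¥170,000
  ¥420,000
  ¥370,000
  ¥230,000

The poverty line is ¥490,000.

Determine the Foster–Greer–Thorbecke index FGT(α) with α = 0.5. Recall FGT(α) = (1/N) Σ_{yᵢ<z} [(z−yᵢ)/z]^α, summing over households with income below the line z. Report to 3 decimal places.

Poor units: ¥170,000, ¥230,000, ¥370,000, ¥410,000, ¥420,000 (q = 5 of N = 8).
Gap ratios (z−y)/z: (490000−170000)/490000 = 0.6531; (490000−230000)/490000 = 0.5306; (490000−370000)/490000 = 0.2449; (490000−410000)/490000 = 0.1633; (490000−420000)/490000 = 0.1429.
Raised to α = 0.5: 0.80812; 0.72843; 0.49487; 0.40406; 0.37796.
Sum = 2.813451; FGT(0.5) = 2.813451 / 8 = 0.352.

0.352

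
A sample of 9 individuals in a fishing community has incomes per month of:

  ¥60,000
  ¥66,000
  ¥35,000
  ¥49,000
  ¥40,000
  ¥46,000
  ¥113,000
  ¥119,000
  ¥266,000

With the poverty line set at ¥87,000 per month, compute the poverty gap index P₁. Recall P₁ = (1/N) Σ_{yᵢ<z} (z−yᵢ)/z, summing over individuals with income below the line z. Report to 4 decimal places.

Poor units: ¥35,000, ¥40,000, ¥46,000, ¥49,000, ¥60,000, ¥66,000 (q = 6 of N = 9).
Normalized shortfalls: (87000−35000)/87000 = 0.5977; (87000−40000)/87000 = 0.5402; (87000−46000)/87000 = 0.4713; (87000−49000)/87000 = 0.4368; (87000−60000)/87000 = 0.3103; (87000−66000)/87000 = 0.2414.
Sum of shortfalls = 2.597701; P₁ averages over all N: 2.597701 / 9 = 0.2886.

0.2886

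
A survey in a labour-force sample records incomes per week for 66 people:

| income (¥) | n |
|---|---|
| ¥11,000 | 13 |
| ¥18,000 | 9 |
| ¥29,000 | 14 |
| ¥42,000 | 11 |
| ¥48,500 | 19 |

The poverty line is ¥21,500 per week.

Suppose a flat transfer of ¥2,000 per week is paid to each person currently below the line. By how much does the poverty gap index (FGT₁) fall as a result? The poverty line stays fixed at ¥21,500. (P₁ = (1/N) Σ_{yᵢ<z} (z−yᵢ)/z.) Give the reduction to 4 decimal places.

Before: below the line — 13×¥11,000, 9×¥18,000; poverty gap index (FGT₁) = 0.118393.
After the ¥2,000 transfer: below the line — 13×¥13,000, 9×¥20,000; poverty gap index (FGT₁) = 0.087385.
Reduction = 0.118393 − 0.087385 = 0.0310.

0.0310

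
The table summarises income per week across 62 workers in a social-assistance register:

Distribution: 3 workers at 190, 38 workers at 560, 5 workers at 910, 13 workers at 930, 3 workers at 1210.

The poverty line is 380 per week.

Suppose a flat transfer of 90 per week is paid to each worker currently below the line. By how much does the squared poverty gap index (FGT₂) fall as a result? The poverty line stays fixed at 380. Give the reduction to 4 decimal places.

Before: below the line — 3×190; squared poverty gap index (FGT₂) = 0.012097.
After the 90 transfer: below the line — 3×280; squared poverty gap index (FGT₂) = 0.003351.
Reduction = 0.012097 − 0.003351 = 0.0087.

0.0087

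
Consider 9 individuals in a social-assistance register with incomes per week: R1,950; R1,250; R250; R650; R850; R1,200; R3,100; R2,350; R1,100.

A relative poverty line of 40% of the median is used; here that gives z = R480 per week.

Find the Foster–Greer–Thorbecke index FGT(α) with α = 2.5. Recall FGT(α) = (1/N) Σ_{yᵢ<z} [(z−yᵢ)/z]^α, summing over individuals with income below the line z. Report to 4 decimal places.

Below z: R250 (q = 1 of N = 9).
Normalized shortfalls: (480−250)/480 = 0.4792.
Raised to α = 2.5: 0.15893.
Sum = 0.158934; FGT(2.5) = 0.158934 / 9 = 0.0177.

0.0177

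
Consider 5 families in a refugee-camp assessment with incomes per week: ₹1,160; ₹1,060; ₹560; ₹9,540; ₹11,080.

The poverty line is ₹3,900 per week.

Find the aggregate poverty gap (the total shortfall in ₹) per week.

₹8,920

Incomes under z: ₹560, ₹1,060, ₹1,160 (q = 3 of N = 5).
Individual gaps: 3900−560 = 3340; 3900−1060 = 2840; 3900−1160 = 2740.
Aggregate gap = ₹8,920.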